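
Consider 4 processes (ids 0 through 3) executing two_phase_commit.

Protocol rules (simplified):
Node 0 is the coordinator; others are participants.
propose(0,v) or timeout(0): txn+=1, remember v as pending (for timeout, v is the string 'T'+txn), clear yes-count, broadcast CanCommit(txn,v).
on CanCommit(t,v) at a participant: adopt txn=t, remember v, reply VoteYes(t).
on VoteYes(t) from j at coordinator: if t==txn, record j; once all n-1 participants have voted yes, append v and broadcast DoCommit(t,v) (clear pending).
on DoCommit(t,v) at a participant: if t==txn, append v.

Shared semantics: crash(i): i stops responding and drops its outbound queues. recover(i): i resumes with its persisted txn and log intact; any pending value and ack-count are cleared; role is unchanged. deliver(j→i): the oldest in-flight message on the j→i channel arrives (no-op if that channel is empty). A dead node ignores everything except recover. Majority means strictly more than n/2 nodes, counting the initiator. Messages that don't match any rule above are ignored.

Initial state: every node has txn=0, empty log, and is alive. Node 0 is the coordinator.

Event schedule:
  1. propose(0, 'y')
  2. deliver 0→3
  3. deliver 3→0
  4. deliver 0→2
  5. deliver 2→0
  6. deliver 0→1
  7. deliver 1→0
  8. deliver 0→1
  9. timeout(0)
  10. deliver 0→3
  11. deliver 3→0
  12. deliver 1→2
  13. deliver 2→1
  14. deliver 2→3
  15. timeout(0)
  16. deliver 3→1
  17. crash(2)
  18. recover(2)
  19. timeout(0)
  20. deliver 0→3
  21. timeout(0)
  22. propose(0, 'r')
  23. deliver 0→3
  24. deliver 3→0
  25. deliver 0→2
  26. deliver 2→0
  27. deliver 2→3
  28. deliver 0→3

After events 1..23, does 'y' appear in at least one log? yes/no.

yes

[1] propose(0,'y') → N0(coor t1 [-])
[2] deliver 0→3 → N3(part t1 [-])
[3] deliver 3→0 → ∅
[4] deliver 0→2 → N2(part t1 [-])
[5] deliver 2→0 → ∅
[6] deliver 0→1 → N1(part t1 [-])
[7] deliver 1→0 → N0(coor t1 [y])
[8] deliver 0→1 → N1(part t1 [y])
[9] timeout(0) → N0(coor t2 [y])
[10] deliver 0→3 → N3(part t1 [y])
[11] deliver 3→0 → ∅
[12] deliver 1→2 → ∅
[13] deliver 2→1 → ∅
[14] deliver 2→3 → ∅
[15] timeout(0) → N0(coor t3 [y])
[16] deliver 3→1 → ∅
[17] crash(2) → N2(✗part t1 [-])
[18] recover(2) → N2(part t1 [-])
[19] timeout(0) → N0(coor t4 [y])
[20] deliver 0→3 → N3(part t2 [y])
[21] timeout(0) → N0(coor t5 [y])
[22] propose(0,'r') → N0(coor t6 [y])
[23] deliver 0→3 → N3(part t3 [y])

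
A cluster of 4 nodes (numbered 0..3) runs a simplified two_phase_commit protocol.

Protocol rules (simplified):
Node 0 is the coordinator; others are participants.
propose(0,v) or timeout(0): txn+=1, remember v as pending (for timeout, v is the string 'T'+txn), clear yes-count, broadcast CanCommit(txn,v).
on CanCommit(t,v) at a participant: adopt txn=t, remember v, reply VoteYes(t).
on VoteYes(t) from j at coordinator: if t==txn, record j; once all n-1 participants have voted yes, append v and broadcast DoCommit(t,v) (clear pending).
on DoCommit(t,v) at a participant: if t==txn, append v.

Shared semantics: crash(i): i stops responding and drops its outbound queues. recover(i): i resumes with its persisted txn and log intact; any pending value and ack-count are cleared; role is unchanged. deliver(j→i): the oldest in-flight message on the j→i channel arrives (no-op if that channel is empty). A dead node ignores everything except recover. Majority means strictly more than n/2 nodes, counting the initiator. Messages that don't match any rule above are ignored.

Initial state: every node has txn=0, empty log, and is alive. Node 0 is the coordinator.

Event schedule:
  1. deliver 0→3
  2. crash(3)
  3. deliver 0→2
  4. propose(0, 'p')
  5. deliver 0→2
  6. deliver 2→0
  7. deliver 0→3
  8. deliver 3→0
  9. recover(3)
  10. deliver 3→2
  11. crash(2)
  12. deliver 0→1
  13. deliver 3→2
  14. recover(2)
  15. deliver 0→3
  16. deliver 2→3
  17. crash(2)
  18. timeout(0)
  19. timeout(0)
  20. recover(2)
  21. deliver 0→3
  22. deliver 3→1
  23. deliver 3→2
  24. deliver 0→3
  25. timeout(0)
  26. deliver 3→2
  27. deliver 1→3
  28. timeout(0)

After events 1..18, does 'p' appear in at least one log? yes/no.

no

1. deliver 0→3:  nop
2. crash(3):  <3:✗part t0 ->
3. deliver 0→2:  nop
4. propose(0,'p'):  <0:coor t1 ->
5. deliver 0→2:  <2:part t1 ->
6. deliver 2→0:  nop
7. deliver 0→3:  nop
8. deliver 3→0:  nop
9. recover(3):  <3:part t0 ->
10. deliver 3→2:  nop
11. crash(2):  <2:✗part t1 ->
12. deliver 0→1:  <1:part t1 ->
13. deliver 3→2:  nop
14. recover(2):  <2:part t1 ->
15. deliver 0→3:  <3:part t1 ->
16. deliver 2→3:  nop
17. crash(2):  <2:✗part t1 ->
18. timeout(0):  <0:coor t2 ->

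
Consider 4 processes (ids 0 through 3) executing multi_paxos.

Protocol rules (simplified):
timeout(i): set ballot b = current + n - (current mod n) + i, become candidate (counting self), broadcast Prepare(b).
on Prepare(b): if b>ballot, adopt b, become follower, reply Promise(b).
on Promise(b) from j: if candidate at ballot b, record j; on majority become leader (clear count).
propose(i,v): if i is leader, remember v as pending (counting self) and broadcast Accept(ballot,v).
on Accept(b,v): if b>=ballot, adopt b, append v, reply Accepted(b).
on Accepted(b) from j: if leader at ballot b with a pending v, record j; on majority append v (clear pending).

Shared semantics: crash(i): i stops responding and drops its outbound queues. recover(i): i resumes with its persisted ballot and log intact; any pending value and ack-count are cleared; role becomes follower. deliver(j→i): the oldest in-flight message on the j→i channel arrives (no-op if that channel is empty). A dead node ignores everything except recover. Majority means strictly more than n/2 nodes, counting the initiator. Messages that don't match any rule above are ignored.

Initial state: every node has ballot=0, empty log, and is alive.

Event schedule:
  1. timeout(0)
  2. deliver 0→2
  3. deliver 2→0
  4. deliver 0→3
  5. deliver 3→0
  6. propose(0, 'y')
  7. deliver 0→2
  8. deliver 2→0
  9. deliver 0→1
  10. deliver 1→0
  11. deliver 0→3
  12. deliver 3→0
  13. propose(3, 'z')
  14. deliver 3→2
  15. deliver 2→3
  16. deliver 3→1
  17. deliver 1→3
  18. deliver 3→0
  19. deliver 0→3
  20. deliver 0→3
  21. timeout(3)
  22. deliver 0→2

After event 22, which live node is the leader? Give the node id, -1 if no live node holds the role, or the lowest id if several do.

e1 timeout(0): 0[cand,b=4,-]
e2 deliver 0→2: 2[foll,b=4,-]
e3 deliver 2→0: ·
e4 deliver 0→3: 3[foll,b=4,-]
e5 deliver 3→0: 0[lead,b=4,-]
e6 propose(0,'y'): ·
e7 deliver 0→2: 2[foll,b=4,y]
e8 deliver 2→0: ·
e9 deliver 0→1: 1[foll,b=4,-]
e10 deliver 1→0: ·
e11 deliver 0→3: 3[foll,b=4,y]
e12 deliver 3→0: 0[lead,b=4,y]
e13 propose(3,'z'): ·
e14 deliver 3→2: ·
e15 deliver 2→3: ·
e16 deliver 3→1: ·
e17 deliver 1→3: ·
e18 deliver 3→0: ·
e19 deliver 0→3: ·
e20 deliver 0→3: ·
e21 timeout(3): 3[cand,b=11,y]
e22 deliver 0→2: ·

0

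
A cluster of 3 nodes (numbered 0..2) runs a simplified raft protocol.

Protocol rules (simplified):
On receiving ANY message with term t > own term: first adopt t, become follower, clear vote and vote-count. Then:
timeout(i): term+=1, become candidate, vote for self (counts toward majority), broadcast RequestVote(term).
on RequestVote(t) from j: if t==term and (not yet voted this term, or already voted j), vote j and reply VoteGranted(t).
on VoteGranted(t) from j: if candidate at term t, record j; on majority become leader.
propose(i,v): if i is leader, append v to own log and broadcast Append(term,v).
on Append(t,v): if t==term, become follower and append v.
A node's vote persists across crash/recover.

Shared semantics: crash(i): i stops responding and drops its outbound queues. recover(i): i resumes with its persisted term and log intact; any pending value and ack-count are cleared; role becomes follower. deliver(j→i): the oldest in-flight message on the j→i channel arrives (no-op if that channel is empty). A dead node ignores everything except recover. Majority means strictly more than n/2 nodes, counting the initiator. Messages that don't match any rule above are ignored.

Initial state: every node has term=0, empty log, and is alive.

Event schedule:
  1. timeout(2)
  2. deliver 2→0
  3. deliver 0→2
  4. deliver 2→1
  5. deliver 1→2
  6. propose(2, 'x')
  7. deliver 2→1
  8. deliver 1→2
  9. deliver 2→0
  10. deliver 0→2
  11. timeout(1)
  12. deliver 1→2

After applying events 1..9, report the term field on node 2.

1

[1] timeout(2) → N2(cand t1 [-])
[2] deliver 2→0 → N0(foll t1 [-])
[3] deliver 0→2 → N2(lead t1 [-])
[4] deliver 2→1 → N1(foll t1 [-])
[5] deliver 1→2 → ∅
[6] propose(2,'x') → N2(lead t1 [x])
[7] deliver 2→1 → N1(foll t1 [x])
[8] deliver 1→2 → ∅
[9] deliver 2→0 → N0(foll t1 [x])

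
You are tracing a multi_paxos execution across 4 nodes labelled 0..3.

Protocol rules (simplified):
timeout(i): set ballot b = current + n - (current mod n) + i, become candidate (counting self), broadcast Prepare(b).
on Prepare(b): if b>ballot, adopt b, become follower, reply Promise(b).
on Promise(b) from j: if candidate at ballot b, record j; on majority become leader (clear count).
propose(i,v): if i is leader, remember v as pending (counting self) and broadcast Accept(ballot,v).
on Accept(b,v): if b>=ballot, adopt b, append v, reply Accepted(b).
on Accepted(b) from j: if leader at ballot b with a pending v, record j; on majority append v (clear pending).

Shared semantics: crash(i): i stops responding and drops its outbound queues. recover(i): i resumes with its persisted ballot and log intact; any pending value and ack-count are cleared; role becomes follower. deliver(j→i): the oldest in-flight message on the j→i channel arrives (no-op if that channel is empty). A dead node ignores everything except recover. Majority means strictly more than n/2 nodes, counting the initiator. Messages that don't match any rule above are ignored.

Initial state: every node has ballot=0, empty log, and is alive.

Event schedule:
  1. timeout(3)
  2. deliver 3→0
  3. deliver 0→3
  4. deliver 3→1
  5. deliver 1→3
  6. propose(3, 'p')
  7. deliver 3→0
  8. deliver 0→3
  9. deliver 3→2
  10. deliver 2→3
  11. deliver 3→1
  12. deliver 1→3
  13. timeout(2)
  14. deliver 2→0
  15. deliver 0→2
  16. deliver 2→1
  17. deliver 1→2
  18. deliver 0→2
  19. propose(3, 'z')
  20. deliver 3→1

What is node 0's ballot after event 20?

10

[1] timeout(3) → N3(cand b7 [-])
[2] deliver 3→0 → N0(foll b7 [-])
[3] deliver 0→3 → ∅
[4] deliver 3→1 → N1(foll b7 [-])
[5] deliver 1→3 → N3(lead b7 [-])
[6] propose(3,'p') → ∅
[7] deliver 3→0 → N0(foll b7 [p])
[8] deliver 0→3 → ∅
[9] deliver 3→2 → N2(foll b7 [-])
[10] deliver 2→3 → ∅
[11] deliver 3→1 → N1(foll b7 [p])
[12] deliver 1→3 → N3(lead b7 [p])
[13] timeout(2) → N2(cand b10 [-])
[14] deliver 2→0 → N0(foll b10 [p])
[15] deliver 0→2 → ∅
[16] deliver 2→1 → N1(foll b10 [p])
[17] deliver 1→2 → N2(lead b10 [-])
[18] deliver 0→2 → ∅
[19] propose(3,'z') → ∅
[20] deliver 3→1 → ∅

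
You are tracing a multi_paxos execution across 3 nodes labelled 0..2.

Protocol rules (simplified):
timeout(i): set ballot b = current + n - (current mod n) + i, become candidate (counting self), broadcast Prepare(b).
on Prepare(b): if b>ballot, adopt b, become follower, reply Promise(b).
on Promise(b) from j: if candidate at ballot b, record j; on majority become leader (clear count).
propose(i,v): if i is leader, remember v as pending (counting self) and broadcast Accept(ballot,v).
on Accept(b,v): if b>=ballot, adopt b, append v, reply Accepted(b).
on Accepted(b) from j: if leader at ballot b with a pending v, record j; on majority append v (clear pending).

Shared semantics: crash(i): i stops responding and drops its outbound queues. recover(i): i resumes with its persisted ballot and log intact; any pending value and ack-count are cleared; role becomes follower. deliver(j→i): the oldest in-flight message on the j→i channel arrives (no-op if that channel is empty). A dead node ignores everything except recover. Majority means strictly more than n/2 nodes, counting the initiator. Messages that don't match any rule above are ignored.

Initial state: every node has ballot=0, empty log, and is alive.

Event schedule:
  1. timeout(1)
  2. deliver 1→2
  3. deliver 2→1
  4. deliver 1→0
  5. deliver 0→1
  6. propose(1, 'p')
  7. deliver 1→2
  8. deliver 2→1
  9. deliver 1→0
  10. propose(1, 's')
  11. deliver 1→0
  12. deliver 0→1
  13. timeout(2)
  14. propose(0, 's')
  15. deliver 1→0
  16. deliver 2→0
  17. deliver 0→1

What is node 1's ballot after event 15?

[1] timeout(1) → N1(cand b4 [-])
[2] deliver 1→2 → N2(foll b4 [-])
[3] deliver 2→1 → N1(lead b4 [-])
[4] deliver 1→0 → N0(foll b4 [-])
[5] deliver 0→1 → ∅
[6] propose(1,'p') → ∅
[7] deliver 1→2 → N2(foll b4 [p])
[8] deliver 2→1 → N1(lead b4 [p])
[9] deliver 1→0 → N0(foll b4 [p])
[10] propose(1,'s') → ∅
[11] deliver 1→0 → N0(foll b4 [p,s])
[12] deliver 0→1 → N1(lead b4 [p,s])
[13] timeout(2) → N2(cand b8 [p])
[14] propose(0,'s') → ∅
[15] deliver 1→0 → ∅

4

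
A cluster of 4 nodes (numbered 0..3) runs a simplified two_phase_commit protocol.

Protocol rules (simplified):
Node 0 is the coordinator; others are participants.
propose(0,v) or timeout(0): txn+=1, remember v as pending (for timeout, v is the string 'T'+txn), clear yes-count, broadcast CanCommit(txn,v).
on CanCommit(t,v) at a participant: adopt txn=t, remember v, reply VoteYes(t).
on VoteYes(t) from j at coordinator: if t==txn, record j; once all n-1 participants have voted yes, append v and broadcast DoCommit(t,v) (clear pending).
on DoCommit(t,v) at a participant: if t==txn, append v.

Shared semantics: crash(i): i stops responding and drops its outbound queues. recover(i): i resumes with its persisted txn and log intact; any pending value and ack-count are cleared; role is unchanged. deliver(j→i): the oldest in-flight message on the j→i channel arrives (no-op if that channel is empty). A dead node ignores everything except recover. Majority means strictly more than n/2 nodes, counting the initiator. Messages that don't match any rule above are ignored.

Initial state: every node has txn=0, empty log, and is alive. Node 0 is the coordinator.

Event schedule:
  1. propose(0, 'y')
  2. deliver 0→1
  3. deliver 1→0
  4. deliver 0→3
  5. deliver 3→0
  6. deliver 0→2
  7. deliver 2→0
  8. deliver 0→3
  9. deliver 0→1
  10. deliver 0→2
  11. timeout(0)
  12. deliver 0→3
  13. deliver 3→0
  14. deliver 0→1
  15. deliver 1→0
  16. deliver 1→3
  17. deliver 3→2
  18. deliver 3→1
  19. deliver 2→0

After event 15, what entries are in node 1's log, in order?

y

e1 propose(0,'y'): 0[coor,t=1,-]
e2 deliver 0→1: 1[part,t=1,-]
e3 deliver 1→0: ·
e4 deliver 0→3: 3[part,t=1,-]
e5 deliver 3→0: ·
e6 deliver 0→2: 2[part,t=1,-]
e7 deliver 2→0: 0[coor,t=1,y]
e8 deliver 0→3: 3[part,t=1,y]
e9 deliver 0→1: 1[part,t=1,y]
e10 deliver 0→2: 2[part,t=1,y]
e11 timeout(0): 0[coor,t=2,y]
e12 deliver 0→3: 3[part,t=2,y]
e13 deliver 3→0: ·
e14 deliver 0→1: 1[part,t=2,y]
e15 deliver 1→0: ·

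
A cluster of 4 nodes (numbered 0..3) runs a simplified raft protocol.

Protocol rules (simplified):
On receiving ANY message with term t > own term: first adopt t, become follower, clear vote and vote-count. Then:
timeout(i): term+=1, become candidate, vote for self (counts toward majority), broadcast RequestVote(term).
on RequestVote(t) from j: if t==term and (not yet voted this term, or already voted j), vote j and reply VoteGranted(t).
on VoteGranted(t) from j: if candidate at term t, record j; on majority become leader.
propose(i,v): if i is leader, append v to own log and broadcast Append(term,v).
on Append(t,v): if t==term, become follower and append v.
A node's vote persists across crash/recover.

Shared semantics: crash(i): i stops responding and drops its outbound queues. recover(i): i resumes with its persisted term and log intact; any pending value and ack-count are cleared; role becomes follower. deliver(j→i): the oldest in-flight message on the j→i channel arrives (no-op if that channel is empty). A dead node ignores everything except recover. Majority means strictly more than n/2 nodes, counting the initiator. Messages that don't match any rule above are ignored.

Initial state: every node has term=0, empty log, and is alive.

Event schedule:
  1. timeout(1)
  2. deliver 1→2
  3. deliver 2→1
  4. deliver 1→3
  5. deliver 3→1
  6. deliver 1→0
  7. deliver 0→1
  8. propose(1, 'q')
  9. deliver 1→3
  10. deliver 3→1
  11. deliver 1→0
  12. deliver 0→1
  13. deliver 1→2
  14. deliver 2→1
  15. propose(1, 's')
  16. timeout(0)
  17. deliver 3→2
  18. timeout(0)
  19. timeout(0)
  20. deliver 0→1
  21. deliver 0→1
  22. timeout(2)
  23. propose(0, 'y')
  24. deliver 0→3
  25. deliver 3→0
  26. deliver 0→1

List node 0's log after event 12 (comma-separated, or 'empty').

e1 timeout(1): 1[cand,t=1,-]
e2 deliver 1→2: 2[foll,t=1,-]
e3 deliver 2→1: ·
e4 deliver 1→3: 3[foll,t=1,-]
e5 deliver 3→1: 1[lead,t=1,-]
e6 deliver 1→0: 0[foll,t=1,-]
e7 deliver 0→1: ·
e8 propose(1,'q'): 1[lead,t=1,q]
e9 deliver 1→3: 3[foll,t=1,q]
e10 deliver 3→1: ·
e11 deliver 1→0: 0[foll,t=1,q]
e12 deliver 0→1: ·

q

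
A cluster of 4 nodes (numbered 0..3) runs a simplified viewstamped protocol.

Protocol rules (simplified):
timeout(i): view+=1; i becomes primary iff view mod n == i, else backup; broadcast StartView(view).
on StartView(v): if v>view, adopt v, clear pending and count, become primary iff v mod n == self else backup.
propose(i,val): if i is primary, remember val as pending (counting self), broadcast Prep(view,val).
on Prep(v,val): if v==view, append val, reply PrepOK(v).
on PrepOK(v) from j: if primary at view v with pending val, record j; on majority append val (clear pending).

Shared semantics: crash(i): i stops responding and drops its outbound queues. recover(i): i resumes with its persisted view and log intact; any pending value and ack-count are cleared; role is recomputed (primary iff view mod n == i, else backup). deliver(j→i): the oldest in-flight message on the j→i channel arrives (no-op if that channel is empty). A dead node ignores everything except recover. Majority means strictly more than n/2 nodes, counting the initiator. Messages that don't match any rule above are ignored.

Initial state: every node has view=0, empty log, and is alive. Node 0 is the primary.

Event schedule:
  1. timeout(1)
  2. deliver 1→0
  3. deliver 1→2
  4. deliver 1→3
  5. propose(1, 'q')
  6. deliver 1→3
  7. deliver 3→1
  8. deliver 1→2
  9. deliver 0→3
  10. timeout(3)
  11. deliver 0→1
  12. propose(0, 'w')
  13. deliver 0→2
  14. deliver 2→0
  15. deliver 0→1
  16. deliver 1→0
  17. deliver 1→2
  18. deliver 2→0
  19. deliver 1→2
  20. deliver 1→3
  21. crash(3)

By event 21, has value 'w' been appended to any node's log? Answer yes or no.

no

[1] timeout(1) → N1(prim v1 [-])
[2] deliver 1→0 → N0(back v1 [-])
[3] deliver 1→2 → N2(back v1 [-])
[4] deliver 1→3 → N3(back v1 [-])
[5] propose(1,'q') → ∅
[6] deliver 1→3 → N3(back v1 [q])
[7] deliver 3→1 → ∅
[8] deliver 1→2 → N2(back v1 [q])
[9] deliver 0→3 → ∅
[10] timeout(3) → N3(back v2 [q])
[11] deliver 0→1 → ∅
[12] propose(0,'w') → ∅
[13] deliver 0→2 → ∅
[14] deliver 2→0 → ∅
[15] deliver 0→1 → ∅
[16] deliver 1→0 → N0(back v1 [q])
[17] deliver 1→2 → ∅
[18] deliver 2→0 → ∅
[19] deliver 1→2 → ∅
[20] deliver 1→3 → ∅
[21] crash(3) → N3(✗back v2 [q])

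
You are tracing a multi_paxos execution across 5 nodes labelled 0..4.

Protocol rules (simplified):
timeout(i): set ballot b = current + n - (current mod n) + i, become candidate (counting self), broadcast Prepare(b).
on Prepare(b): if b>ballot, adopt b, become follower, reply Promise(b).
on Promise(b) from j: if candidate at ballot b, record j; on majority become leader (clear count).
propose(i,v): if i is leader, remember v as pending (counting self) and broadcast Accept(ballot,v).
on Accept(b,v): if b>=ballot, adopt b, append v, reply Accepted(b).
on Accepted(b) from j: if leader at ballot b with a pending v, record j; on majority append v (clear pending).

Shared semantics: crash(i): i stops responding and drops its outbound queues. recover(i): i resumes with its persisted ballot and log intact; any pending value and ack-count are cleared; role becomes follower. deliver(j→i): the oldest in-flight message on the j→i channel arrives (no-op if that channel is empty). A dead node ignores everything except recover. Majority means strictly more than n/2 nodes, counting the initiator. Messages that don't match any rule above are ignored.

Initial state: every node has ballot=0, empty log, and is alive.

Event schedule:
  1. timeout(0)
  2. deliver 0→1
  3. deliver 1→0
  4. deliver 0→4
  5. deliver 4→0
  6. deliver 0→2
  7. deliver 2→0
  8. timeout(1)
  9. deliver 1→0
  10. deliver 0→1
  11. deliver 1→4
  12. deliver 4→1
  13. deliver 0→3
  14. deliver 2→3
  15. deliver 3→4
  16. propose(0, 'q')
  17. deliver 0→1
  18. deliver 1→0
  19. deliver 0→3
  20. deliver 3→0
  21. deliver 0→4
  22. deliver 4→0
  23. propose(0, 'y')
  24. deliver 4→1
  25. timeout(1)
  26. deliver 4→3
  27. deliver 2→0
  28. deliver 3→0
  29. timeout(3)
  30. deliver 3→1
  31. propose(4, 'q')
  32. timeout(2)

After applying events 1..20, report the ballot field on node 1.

11

after 1 — timeout(0): n0:cand/b5/[-]
after 2 — deliver 0→1: n1:foll/b5/[-]
after 3 — deliver 1→0: ·
after 4 — deliver 0→4: n4:foll/b5/[-]
after 5 — deliver 4→0: n0:lead/b5/[-]
after 6 — deliver 0→2: n2:foll/b5/[-]
after 7 — deliver 2→0: ·
after 8 — timeout(1): n1:cand/b11/[-]
after 9 — deliver 1→0: n0:foll/b11/[-]
after 10 — deliver 0→1: ·
after 11 — deliver 1→4: n4:foll/b11/[-]
after 12 — deliver 4→1: n1:lead/b11/[-]
after 13 — deliver 0→3: n3:foll/b5/[-]
after 14 — deliver 2→3: ·
after 15 — deliver 3→4: ·
after 16 — propose(0,'q'): ·
after 17 — deliver 0→1: ·
after 18 — deliver 1→0: ·
after 19 — deliver 0→3: ·
after 20 — deliver 3→0: ·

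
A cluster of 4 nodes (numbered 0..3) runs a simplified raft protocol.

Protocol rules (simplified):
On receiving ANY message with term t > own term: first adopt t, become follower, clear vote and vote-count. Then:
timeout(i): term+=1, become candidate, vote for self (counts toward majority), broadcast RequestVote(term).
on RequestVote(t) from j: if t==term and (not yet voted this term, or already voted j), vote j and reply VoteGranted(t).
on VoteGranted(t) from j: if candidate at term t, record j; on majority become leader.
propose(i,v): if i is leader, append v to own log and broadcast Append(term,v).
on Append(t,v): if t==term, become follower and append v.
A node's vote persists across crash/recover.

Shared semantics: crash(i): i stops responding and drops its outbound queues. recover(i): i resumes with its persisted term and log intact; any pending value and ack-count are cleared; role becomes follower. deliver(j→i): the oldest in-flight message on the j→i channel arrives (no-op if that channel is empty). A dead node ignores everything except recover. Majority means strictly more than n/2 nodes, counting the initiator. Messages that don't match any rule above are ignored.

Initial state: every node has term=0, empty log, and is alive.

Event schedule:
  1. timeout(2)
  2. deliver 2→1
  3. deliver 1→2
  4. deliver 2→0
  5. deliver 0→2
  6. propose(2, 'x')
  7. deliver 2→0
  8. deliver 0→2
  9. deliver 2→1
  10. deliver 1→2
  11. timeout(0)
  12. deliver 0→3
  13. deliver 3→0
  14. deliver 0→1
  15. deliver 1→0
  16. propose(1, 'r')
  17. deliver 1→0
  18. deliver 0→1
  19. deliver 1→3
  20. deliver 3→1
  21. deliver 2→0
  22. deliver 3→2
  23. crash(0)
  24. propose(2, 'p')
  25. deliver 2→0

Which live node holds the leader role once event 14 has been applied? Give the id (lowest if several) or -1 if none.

[1] timeout(2) → N2(cand t1 [-])
[2] deliver 2→1 → N1(foll t1 [-])
[3] deliver 1→2 → ∅
[4] deliver 2→0 → N0(foll t1 [-])
[5] deliver 0→2 → N2(lead t1 [-])
[6] propose(2,'x') → N2(lead t1 [x])
[7] deliver 2→0 → N0(foll t1 [x])
[8] deliver 0→2 → ∅
[9] deliver 2→1 → N1(foll t1 [x])
[10] deliver 1→2 → ∅
[11] timeout(0) → N0(cand t2 [x])
[12] deliver 0→3 → N3(foll t2 [-])
[13] deliver 3→0 → ∅
[14] deliver 0→1 → N1(foll t2 [x])

2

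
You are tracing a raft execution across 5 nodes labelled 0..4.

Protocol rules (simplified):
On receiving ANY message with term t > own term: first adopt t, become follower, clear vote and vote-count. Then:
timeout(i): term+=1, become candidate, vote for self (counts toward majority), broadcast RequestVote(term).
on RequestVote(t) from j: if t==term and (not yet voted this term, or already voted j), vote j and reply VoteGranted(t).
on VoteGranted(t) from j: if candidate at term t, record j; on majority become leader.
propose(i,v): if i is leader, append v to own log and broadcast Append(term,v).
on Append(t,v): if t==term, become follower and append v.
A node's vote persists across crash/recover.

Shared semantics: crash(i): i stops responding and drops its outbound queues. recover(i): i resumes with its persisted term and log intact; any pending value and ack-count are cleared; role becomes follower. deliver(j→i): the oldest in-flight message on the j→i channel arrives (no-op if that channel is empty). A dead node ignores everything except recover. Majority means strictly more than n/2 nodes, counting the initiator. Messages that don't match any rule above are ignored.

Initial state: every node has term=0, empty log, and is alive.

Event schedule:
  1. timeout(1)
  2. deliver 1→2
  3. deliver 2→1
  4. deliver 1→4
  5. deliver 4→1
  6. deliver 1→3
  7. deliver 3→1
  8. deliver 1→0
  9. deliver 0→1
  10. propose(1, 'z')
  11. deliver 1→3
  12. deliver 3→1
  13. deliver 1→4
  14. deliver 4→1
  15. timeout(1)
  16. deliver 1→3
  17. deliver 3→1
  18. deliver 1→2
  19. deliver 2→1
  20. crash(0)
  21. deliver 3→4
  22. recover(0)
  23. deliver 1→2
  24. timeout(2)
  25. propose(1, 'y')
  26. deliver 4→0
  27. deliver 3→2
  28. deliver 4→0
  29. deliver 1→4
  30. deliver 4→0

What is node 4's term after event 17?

1. timeout(1):  <1:cand t1 ->
2. deliver 1→2:  <2:foll t1 ->
3. deliver 2→1:  nop
4. deliver 1→4:  <4:foll t1 ->
5. deliver 4→1:  <1:lead t1 ->
6. deliver 1→3:  <3:foll t1 ->
7. deliver 3→1:  nop
8. deliver 1→0:  <0:foll t1 ->
9. deliver 0→1:  nop
10. propose(1,'z'):  <1:lead t1 z>
11. deliver 1→3:  <3:foll t1 z>
12. deliver 3→1:  nop
13. deliver 1→4:  <4:foll t1 z>
14. deliver 4→1:  nop
15. timeout(1):  <1:cand t2 z>
16. deliver 1→3:  <3:foll t2 z>
17. deliver 3→1:  nop

1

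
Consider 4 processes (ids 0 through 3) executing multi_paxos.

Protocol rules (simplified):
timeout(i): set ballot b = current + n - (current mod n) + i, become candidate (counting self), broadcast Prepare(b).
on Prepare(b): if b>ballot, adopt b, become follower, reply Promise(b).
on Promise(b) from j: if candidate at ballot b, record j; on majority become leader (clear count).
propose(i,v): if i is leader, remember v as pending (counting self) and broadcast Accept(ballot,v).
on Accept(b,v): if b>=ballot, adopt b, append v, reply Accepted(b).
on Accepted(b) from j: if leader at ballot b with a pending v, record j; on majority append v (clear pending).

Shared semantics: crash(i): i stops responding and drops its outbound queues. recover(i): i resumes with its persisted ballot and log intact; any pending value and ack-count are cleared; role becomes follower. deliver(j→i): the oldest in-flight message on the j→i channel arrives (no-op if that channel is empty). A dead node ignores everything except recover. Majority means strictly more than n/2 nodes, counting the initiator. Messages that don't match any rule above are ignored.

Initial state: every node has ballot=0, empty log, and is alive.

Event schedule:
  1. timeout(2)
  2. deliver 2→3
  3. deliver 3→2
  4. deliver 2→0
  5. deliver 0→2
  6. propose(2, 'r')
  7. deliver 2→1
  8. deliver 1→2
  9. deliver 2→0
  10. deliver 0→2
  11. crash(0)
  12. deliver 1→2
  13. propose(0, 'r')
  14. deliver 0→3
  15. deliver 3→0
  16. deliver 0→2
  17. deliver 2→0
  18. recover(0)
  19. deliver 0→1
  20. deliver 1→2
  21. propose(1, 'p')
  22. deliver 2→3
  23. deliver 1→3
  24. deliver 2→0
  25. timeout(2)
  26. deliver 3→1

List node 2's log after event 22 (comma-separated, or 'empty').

empty

e1 timeout(2): 2[cand,b=6,-]
e2 deliver 2→3: 3[foll,b=6,-]
e3 deliver 3→2: ·
e4 deliver 2→0: 0[foll,b=6,-]
e5 deliver 0→2: 2[lead,b=6,-]
e6 propose(2,'r'): ·
e7 deliver 2→1: 1[foll,b=6,-]
e8 deliver 1→2: ·
e9 deliver 2→0: 0[foll,b=6,r]
e10 deliver 0→2: ·
e11 crash(0): 0[✗foll,b=6,r]
e12 deliver 1→2: ·
e13 propose(0,'r'): ·
e14 deliver 0→3: ·
e15 deliver 3→0: ·
e16 deliver 0→2: ·
e17 deliver 2→0: ·
e18 recover(0): 0[foll,b=6,r]
e19 deliver 0→1: ·
e20 deliver 1→2: ·
e21 propose(1,'p'): ·
e22 deliver 2→3: 3[foll,b=6,r]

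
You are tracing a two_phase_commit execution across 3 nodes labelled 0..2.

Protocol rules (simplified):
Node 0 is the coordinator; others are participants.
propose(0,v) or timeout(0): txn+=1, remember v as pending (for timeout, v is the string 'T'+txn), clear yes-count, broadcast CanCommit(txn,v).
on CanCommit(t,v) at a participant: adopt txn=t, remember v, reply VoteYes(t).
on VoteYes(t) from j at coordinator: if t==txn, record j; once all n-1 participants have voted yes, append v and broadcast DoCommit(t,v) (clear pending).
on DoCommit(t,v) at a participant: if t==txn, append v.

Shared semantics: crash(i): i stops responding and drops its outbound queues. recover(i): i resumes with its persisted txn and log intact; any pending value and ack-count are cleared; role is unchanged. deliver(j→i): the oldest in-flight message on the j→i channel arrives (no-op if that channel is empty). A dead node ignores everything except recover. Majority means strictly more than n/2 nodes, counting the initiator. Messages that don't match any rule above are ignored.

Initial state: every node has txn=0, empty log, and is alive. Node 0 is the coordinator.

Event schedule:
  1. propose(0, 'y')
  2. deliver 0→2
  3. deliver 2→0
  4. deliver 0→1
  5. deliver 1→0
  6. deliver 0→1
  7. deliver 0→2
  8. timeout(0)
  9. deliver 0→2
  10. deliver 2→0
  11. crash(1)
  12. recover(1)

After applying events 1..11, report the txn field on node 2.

[1] propose(0,'y') → N0(coor t1 [-])
[2] deliver 0→2 → N2(part t1 [-])
[3] deliver 2→0 → ∅
[4] deliver 0→1 → N1(part t1 [-])
[5] deliver 1→0 → N0(coor t1 [y])
[6] deliver 0→1 → N1(part t1 [y])
[7] deliver 0→2 → N2(part t1 [y])
[8] timeout(0) → N0(coor t2 [y])
[9] deliver 0→2 → N2(part t2 [y])
[10] deliver 2→0 → ∅
[11] crash(1) → N1(✗part t1 [y])

2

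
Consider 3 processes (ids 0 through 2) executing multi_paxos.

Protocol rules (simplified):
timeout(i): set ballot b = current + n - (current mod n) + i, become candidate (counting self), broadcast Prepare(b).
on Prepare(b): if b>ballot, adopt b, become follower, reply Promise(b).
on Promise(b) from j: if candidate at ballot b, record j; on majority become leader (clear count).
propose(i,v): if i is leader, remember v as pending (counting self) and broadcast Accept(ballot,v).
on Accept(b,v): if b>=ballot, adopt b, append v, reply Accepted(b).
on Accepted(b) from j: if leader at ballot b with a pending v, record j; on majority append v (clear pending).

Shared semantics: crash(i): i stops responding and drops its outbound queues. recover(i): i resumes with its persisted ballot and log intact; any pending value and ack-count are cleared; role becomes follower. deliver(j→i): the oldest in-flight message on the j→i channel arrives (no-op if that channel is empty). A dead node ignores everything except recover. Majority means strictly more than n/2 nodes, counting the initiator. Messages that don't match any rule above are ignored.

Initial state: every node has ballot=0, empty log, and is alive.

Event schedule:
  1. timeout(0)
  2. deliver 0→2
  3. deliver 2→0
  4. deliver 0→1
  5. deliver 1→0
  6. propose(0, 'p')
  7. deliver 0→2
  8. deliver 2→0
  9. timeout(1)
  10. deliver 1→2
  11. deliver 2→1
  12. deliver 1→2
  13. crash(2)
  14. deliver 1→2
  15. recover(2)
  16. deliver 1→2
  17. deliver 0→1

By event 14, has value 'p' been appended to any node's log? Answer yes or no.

yes

step 1 timeout(0): 0={cand,b=3,log=-}
step 2 deliver 0→2: 2={foll,b=3,log=-}
step 3 deliver 2→0: 0={lead,b=3,log=-}
step 4 deliver 0→1: 1={foll,b=3,log=-}
step 5 deliver 1→0: —
step 6 propose(0,'p'): —
step 7 deliver 0→2: 2={foll,b=3,log=p}
step 8 deliver 2→0: 0={lead,b=3,log=p}
step 9 timeout(1): 1={cand,b=7,log=-}
step 10 deliver 1→2: 2={foll,b=7,log=p}
step 11 deliver 2→1: 1={lead,b=7,log=-}
step 12 deliver 1→2: —
step 13 crash(2): 2={✗foll,b=7,log=p}
step 14 deliver 1→2: —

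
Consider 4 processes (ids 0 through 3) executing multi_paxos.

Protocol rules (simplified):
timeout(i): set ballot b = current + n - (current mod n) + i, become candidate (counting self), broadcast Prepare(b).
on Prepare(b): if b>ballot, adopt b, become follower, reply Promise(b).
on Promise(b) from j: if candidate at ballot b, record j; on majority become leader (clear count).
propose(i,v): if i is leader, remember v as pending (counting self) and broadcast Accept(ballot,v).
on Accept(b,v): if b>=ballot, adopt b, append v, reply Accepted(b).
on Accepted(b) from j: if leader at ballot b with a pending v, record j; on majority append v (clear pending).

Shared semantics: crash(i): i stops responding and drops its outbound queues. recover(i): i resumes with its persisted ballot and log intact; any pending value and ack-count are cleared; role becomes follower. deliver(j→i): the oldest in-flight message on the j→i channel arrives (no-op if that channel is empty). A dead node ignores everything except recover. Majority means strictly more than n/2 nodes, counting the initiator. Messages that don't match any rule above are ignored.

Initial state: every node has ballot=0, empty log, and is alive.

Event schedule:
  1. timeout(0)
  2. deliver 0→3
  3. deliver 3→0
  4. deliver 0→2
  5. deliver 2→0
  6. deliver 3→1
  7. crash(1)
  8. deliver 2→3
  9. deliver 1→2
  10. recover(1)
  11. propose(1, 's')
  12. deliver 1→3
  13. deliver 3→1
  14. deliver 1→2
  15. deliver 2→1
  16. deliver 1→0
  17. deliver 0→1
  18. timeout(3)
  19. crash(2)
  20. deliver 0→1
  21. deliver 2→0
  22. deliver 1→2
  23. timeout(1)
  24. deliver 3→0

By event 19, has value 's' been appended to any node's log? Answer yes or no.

1. timeout(0):  <0:cand b4 ->
2. deliver 0→3:  <3:foll b4 ->
3. deliver 3→0:  nop
4. deliver 0→2:  <2:foll b4 ->
5. deliver 2→0:  <0:lead b4 ->
6. deliver 3→1:  nop
7. crash(1):  <1:✗foll b0 ->
8. deliver 2→3:  nop
9. deliver 1→2:  nop
10. recover(1):  <1:foll b0 ->
11. propose(1,'s'):  nop
12. deliver 1→3:  nop
13. deliver 3→1:  nop
14. deliver 1→2:  nop
15. deliver 2→1:  nop
16. deliver 1→0:  nop
17. deliver 0→1:  <1:foll b4 ->
18. timeout(3):  <3:cand b11 ->
19. crash(2):  <2:✗foll b4 ->

no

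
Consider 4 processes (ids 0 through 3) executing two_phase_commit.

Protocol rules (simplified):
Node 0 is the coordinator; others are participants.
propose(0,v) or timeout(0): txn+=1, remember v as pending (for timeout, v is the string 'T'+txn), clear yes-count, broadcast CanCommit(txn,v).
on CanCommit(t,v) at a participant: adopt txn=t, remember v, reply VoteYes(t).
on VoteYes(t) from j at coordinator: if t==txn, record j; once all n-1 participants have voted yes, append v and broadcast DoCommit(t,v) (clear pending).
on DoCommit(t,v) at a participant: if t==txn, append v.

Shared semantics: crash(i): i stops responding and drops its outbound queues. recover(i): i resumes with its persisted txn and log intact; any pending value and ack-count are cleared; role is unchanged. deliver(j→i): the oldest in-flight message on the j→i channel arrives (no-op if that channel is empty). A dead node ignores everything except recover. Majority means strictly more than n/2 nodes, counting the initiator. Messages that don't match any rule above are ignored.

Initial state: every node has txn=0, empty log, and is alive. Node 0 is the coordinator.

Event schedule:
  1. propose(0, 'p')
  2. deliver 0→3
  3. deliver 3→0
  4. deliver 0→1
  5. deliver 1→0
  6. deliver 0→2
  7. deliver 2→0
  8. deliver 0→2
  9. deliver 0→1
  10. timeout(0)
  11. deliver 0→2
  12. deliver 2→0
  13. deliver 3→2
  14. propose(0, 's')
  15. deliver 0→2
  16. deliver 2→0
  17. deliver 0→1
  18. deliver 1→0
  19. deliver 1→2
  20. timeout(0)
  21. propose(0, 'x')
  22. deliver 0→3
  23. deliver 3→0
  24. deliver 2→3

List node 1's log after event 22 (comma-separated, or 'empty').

1. propose(0,'p'):  <0:coor t1 ->
2. deliver 0→3:  <3:part t1 ->
3. deliver 3→0:  nop
4. deliver 0→1:  <1:part t1 ->
5. deliver 1→0:  nop
6. deliver 0→2:  <2:part t1 ->
7. deliver 2→0:  <0:coor t1 p>
8. deliver 0→2:  <2:part t1 p>
9. deliver 0→1:  <1:part t1 p>
10. timeout(0):  <0:coor t2 p>
11. deliver 0→2:  <2:part t2 p>
12. deliver 2→0:  nop
13. deliver 3→2:  nop
14. propose(0,'s'):  <0:coor t3 p>
15. deliver 0→2:  <2:part t3 p>
16. deliver 2→0:  nop
17. deliver 0→1:  <1:part t2 p>
18. deliver 1→0:  nop
19. deliver 1→2:  nop
20. timeout(0):  <0:coor t4 p>
21. propose(0,'x'):  <0:coor t5 p>
22. deliver 0→3:  <3:part t1 p>

p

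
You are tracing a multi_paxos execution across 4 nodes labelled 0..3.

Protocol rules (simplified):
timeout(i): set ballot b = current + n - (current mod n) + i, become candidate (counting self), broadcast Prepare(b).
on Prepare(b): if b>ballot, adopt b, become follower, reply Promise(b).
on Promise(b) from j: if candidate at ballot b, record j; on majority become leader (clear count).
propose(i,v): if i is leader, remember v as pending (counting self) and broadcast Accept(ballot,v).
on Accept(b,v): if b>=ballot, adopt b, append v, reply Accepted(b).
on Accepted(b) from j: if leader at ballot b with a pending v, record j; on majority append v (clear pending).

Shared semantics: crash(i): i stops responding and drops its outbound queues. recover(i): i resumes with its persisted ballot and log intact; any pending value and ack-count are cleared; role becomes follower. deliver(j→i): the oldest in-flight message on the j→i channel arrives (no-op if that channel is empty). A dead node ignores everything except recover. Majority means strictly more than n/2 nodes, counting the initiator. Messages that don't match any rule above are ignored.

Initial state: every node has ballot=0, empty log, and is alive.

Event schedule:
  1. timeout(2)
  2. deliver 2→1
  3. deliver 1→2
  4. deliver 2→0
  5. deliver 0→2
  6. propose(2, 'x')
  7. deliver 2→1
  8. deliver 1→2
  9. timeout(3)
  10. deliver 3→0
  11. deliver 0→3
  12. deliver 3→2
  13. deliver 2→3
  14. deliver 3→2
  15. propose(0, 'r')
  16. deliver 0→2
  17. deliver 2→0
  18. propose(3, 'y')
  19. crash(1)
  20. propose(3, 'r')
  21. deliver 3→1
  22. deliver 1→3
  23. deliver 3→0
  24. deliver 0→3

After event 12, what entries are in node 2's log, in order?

empty

e1 timeout(2): 2[cand,b=6,-]
e2 deliver 2→1: 1[foll,b=6,-]
e3 deliver 1→2: ·
e4 deliver 2→0: 0[foll,b=6,-]
e5 deliver 0→2: 2[lead,b=6,-]
e6 propose(2,'x'): ·
e7 deliver 2→1: 1[foll,b=6,x]
e8 deliver 1→2: ·
e9 timeout(3): 3[cand,b=7,-]
e10 deliver 3→0: 0[foll,b=7,-]
e11 deliver 0→3: ·
e12 deliver 3→2: 2[foll,b=7,-]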